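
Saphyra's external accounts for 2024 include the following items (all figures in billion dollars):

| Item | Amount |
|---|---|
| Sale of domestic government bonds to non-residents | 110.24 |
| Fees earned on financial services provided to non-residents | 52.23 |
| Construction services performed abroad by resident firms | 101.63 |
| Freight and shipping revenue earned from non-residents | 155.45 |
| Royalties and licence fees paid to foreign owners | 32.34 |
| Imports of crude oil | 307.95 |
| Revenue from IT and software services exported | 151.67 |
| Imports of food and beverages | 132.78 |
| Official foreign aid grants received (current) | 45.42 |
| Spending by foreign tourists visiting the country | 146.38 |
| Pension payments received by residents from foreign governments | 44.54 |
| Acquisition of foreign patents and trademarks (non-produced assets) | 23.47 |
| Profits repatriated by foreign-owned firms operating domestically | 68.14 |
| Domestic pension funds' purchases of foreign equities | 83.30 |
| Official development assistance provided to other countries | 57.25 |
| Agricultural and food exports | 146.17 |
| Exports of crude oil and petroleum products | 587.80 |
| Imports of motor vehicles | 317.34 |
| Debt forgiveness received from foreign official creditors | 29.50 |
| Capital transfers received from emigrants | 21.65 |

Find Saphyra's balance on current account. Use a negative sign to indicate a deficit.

Goods: 587.80 + 146.17 - 132.78 - 307.95 - 317.34 = -24.10
Services: 52.23 + 146.38 + 155.45 - 32.34 + 101.63 + 151.67 = 575.02
Primary income: -68.14
Secondary income: -57.25 + 45.42 + 44.54 = 32.71
Current account = (-24.10) + 575.02 + (-68.14) + 32.71 = 515.49
(Excluded from the current account — financial account: sale of domestic government bonds to non-residents 110.24, domestic pension funds' purchases of foreign equities 83.30; capital account: acquisition of foreign patents and trademarks (non-produced assets) 23.47, debt forgiveness received from foreign official creditors 29.50, capital transfers received from emigrants 21.65.)

515.49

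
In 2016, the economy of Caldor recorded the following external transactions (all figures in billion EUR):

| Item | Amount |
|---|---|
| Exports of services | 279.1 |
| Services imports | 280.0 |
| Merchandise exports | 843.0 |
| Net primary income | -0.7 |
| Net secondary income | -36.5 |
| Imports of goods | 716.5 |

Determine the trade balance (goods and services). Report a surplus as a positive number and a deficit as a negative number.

Goods balance = 843.0 - 716.5 = 126.5
Services balance = 279.1 - 280.0 = -0.9
Trade balance (goods + services) = 126.5 + (-0.9) = 125.6

125.6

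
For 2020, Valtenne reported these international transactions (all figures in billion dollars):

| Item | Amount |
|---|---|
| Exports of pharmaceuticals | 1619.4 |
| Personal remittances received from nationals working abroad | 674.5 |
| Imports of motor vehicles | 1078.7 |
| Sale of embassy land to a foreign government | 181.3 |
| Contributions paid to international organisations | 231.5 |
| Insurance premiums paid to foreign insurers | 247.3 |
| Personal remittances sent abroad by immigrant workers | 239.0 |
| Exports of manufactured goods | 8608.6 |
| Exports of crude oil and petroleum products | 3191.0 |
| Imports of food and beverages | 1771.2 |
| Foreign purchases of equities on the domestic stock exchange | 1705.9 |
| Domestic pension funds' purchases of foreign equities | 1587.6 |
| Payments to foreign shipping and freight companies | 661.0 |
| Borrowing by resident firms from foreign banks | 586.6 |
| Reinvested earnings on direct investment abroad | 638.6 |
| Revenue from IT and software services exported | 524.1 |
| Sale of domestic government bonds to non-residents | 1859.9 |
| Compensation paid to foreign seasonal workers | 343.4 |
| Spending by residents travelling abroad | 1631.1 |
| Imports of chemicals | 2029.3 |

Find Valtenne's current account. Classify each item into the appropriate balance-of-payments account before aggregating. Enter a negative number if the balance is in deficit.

Goods: 1619.4 + 3191.0 - 2029.3 - 1078.7 + 8608.6 - 1771.2 = 8539.8
Services: 524.1 - 661.0 - 247.3 - 1631.1 = -2015.3
Primary income: 638.6 - 343.4 = 295.2
Secondary income: -239.0 + 674.5 - 231.5 = 204.0
Current account = 8539.8 + (-2015.3) + 295.2 + 204.0 = 7023.7
(Excluded from the current account — capital account: sale of embassy land to a foreign government 181.3; financial account: foreign purchases of equities on the domestic stock exchange 1705.9, domestic pension funds' purchases of foreign equities 1587.6, borrowing by resident firms from foreign banks 586.6, sale of domestic government bonds to non-residents 1859.9.)

7023.7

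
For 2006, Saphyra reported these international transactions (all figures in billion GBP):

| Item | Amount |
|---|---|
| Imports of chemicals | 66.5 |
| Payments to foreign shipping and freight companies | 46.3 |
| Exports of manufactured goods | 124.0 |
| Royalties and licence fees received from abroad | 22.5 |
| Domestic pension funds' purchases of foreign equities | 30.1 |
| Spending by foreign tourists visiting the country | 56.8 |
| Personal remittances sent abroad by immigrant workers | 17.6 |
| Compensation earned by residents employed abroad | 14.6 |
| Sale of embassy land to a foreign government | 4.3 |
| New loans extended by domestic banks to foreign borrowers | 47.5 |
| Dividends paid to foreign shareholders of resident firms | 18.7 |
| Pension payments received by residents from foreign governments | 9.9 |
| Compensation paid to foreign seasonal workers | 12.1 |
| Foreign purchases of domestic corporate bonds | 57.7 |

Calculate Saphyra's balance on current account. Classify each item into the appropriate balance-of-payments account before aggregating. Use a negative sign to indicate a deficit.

Goods: 124.0 - 66.5 = 57.5
Services: -46.3 + 22.5 + 56.8 = 33.0
Primary income: 14.6 - 18.7 - 12.1 = -16.2
Secondary income: -17.6 + 9.9 = -7.7
Current account = 57.5 + 33.0 + (-16.2) + (-7.7) = 66.6
(Excluded from the current account — financial account: domestic pension funds' purchases of foreign equities 30.1, new loans extended by domestic banks to foreign borrowers 47.5, foreign purchases of domestic corporate bonds 57.7; capital account: sale of embassy land to a foreign government 4.3.)

66.6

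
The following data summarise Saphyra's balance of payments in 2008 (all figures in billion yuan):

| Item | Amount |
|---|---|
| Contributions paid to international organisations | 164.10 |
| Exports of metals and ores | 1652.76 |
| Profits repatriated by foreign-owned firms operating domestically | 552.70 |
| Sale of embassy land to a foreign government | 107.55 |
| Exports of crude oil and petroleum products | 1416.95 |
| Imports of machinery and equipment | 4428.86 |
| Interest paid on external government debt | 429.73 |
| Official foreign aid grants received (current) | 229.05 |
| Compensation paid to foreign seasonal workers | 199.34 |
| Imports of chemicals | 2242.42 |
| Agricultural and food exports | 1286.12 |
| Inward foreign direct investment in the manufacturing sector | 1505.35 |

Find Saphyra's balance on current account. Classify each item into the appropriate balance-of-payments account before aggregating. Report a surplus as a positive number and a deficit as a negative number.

Goods: 1652.76 - 4428.86 - 2242.42 + 1286.12 + 1416.95 = -2315.45
Primary income: -552.70 - 199.34 - 429.73 = -1181.77
Secondary income: 229.05 - 164.10 = 64.95
Current account = (-2315.45) + (-1181.77) + 64.95 = -3432.27
(Excluded from the current account — capital account: sale of embassy land to a foreign government 107.55; financial account: inward foreign direct investment in the manufacturing sector 1505.35.)

-3432.27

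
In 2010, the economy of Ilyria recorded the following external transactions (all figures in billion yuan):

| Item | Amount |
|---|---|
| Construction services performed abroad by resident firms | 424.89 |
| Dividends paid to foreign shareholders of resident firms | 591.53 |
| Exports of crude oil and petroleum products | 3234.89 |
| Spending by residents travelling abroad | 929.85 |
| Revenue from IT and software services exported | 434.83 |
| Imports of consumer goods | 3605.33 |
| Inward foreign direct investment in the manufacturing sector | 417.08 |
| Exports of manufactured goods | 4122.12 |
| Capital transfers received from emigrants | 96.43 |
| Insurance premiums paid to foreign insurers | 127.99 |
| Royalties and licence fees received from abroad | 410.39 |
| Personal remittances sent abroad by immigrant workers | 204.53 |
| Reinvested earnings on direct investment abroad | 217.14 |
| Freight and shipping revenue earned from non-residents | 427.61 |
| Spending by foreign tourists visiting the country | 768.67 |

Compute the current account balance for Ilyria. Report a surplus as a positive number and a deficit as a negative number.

Goods: -3605.33 + 3234.89 + 4122.12 = 3751.68
Services: 424.89 + 427.61 + 768.67 + 410.39 - 127.99 + 434.83 - 929.85 = 1408.55
Primary income: -591.53 + 217.14 = -374.39
Secondary income: -204.53
Current account = 3751.68 + 1408.55 + (-374.39) + (-204.53) = 4581.31
(Excluded from the current account — financial account: inward foreign direct investment in the manufacturing sector 417.08; capital account: capital transfers received from emigrants 96.43.)

4581.31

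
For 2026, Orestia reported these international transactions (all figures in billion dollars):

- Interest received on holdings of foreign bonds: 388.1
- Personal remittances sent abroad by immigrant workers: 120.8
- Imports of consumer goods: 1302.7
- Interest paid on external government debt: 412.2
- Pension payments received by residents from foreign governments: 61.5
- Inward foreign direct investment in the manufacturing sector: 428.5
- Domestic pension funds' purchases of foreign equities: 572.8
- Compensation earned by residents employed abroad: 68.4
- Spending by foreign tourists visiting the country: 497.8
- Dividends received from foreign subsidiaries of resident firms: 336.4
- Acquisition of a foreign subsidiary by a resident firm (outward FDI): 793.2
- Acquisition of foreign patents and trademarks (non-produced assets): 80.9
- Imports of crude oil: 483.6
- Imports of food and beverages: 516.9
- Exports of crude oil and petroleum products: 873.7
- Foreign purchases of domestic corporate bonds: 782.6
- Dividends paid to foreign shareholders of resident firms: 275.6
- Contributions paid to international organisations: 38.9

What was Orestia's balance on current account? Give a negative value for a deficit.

-924.8

Goods: -516.9 - 483.6 - 1302.7 + 873.7 = -1429.5
Services: 497.8
Primary income: 68.4 + 388.1 - 275.6 - 412.2 + 336.4 = 105.1
Secondary income: -120.8 - 38.9 + 61.5 = -98.2
Current account = (-1429.5) + 497.8 + 105.1 + (-98.2) = -924.8
(Excluded from the current account — financial account: inward foreign direct investment in the manufacturing sector 428.5, domestic pension funds' purchases of foreign equities 572.8, acquisition of a foreign subsidiary by a resident firm (outward FDI) 793.2, foreign purchases of domestic corporate bonds 782.6; capital account: acquisition of foreign patents and trademarks (non-produced assets) 80.9.)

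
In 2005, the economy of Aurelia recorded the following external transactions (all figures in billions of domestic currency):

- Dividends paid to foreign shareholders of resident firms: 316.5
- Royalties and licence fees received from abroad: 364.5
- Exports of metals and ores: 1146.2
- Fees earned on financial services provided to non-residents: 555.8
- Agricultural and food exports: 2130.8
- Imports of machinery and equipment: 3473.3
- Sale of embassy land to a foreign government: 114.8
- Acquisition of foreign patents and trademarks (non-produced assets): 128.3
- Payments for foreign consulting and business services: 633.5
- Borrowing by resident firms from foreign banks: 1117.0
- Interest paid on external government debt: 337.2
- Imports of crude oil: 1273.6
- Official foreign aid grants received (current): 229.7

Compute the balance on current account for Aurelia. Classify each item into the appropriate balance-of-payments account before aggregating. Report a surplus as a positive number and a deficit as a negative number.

-1607.1

Goods: -3473.3 - 1273.6 + 2130.8 + 1146.2 = -1469.9
Services: -633.5 + 364.5 + 555.8 = 286.8
Primary income: -316.5 - 337.2 = -653.7
Secondary income: 229.7
Current account = (-1469.9) + 286.8 + (-653.7) + 229.7 = -1607.1
(Excluded from the current account — capital account: sale of embassy land to a foreign government 114.8, acquisition of foreign patents and trademarks (non-produced assets) 128.3; financial account: borrowing by resident firms from foreign banks 1117.0.)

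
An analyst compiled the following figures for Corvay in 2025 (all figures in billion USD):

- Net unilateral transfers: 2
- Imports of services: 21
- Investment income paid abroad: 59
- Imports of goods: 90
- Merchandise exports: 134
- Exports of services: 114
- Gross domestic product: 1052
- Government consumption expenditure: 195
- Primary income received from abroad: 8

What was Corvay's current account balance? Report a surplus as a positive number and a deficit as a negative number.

Goods balance = 134 - 90 = 44
Services balance = 114 - 21 = 93
Trade balance (goods + services) = 44 + 93 = 137
Net primary income = 8 - 59 = -51
Net secondary income = 2
Current account = 137 + (-51) + 2 = 88

88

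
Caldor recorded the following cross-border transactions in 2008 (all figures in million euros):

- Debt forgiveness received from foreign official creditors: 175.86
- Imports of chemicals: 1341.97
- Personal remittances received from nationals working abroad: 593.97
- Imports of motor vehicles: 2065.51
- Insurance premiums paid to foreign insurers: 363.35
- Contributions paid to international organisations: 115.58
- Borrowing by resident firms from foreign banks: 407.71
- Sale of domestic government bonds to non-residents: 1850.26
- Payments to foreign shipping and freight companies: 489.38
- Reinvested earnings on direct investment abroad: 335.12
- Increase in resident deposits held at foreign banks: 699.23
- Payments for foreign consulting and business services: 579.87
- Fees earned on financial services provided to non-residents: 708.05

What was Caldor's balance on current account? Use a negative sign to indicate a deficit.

Goods: -1341.97 - 2065.51 = -3407.48
Services: -363.35 - 579.87 + 708.05 - 489.38 = -724.55
Primary income: 335.12
Secondary income: -115.58 + 593.97 = 478.39
Current account = (-3407.48) + (-724.55) + 335.12 + 478.39 = -3318.52
(Excluded from the current account — capital account: debt forgiveness received from foreign official creditors 175.86; financial account: borrowing by resident firms from foreign banks 407.71, sale of domestic government bonds to non-residents 1850.26, increase in resident deposits held at foreign banks 699.23.)

-3318.52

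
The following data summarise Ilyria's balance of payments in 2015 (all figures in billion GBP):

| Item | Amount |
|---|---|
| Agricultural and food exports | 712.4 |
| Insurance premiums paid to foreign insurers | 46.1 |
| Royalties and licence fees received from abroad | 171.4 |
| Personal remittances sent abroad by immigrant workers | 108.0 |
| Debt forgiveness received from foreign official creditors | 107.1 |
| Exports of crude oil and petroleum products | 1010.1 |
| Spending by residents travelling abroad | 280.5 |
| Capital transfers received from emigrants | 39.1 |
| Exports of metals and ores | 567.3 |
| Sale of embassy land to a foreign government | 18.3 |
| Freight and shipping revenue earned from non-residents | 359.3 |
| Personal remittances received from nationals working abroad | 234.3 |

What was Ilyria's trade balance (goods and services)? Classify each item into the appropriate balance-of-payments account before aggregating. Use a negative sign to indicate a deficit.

Goods: 567.3 + 1010.1 + 712.4 = 2289.8
Services: -280.5 + 171.4 - 46.1 + 359.3 = 204.1
Trade balance = 2289.8 + 204.1 = 2493.9
(Excluded from the trade balance — secondary income: personal remittances sent abroad by immigrant workers 108.0, personal remittances received from nationals working abroad 234.3; capital account: debt forgiveness received from foreign official creditors 107.1, capital transfers received from emigrants 39.1, sale of embassy land to a foreign government 18.3.)

2493.9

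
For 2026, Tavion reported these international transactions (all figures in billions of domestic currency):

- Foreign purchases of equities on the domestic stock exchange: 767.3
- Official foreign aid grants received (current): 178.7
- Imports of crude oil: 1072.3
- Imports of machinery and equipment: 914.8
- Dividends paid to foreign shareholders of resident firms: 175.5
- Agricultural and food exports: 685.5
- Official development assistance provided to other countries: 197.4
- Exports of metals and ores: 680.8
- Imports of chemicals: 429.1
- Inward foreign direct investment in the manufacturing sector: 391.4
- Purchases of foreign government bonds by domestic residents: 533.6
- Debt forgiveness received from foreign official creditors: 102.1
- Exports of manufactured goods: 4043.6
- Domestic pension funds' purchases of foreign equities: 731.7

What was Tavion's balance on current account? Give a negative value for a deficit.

Goods: 685.5 - 1072.3 - 914.8 + 4043.6 - 429.1 + 680.8 = 2993.7
Primary income: -175.5
Secondary income: 178.7 - 197.4 = -18.7
Current account = 2993.7 + (-175.5) + (-18.7) = 2799.5
(Excluded from the current account — financial account: foreign purchases of equities on the domestic stock exchange 767.3, inward foreign direct investment in the manufacturing sector 391.4, purchases of foreign government bonds by domestic residents 533.6, domestic pension funds' purchases of foreign equities 731.7; capital account: debt forgiveness received from foreign official creditors 102.1.)

2799.5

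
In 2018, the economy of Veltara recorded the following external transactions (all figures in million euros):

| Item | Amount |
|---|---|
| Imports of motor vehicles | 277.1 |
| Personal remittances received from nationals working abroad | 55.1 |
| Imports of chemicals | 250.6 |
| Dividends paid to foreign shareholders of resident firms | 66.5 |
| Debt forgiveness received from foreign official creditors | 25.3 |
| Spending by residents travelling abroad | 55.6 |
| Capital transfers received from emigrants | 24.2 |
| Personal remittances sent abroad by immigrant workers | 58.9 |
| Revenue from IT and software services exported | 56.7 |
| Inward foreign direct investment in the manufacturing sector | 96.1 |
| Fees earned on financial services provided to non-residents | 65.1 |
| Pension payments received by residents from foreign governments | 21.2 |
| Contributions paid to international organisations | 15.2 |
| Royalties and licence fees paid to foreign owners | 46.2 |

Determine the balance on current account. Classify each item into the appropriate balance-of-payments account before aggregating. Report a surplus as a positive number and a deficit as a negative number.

Goods: -250.6 - 277.1 = -527.7
Services: 56.7 - 46.2 + 65.1 - 55.6 = 20.0
Primary income: -66.5
Secondary income: 55.1 + 21.2 - 58.9 - 15.2 = 2.2
Current account = (-527.7) + 20.0 + (-66.5) + 2.2 = -572.0
(Excluded from the current account — capital account: debt forgiveness received from foreign official creditors 25.3, capital transfers received from emigrants 24.2; financial account: inward foreign direct investment in the manufacturing sector 96.1.)

-572.0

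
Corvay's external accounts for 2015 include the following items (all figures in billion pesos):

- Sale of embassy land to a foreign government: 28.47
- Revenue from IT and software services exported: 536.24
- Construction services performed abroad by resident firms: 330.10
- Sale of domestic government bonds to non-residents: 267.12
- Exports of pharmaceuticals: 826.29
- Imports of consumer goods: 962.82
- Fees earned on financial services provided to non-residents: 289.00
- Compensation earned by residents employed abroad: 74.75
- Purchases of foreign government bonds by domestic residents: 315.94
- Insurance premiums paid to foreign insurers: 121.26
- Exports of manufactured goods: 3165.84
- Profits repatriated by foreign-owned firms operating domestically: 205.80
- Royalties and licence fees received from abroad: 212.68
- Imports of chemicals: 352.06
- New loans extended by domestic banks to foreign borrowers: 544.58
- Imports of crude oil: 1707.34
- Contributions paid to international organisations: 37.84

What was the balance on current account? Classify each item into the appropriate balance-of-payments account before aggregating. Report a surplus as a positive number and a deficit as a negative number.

2047.78

Goods: -352.06 - 962.82 + 3165.84 + 826.29 - 1707.34 = 969.91
Services: 330.10 - 121.26 + 212.68 + 536.24 + 289.00 = 1246.76
Primary income: -205.80 + 74.75 = -131.05
Secondary income: -37.84
Current account = 969.91 + 1246.76 + (-131.05) + (-37.84) = 2047.78
(Excluded from the current account — capital account: sale of embassy land to a foreign government 28.47; financial account: sale of domestic government bonds to non-residents 267.12, purchases of foreign government bonds by domestic residents 315.94, new loans extended by domestic banks to foreign borrowers 544.58.)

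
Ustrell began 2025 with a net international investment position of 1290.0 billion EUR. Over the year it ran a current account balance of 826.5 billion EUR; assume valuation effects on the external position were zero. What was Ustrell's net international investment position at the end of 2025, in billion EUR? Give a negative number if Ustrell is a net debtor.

2116.5

With no valuation effects, change in NIIP = current account = 826.5
End-of-year NIIP = 1290.0 + 826.5 = 2116.5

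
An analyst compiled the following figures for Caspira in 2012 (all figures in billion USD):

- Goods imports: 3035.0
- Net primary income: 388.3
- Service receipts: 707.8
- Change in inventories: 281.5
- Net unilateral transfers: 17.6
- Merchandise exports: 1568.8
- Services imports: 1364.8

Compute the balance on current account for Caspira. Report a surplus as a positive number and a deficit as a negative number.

Goods balance = 1568.8 - 3035.0 = -1466.2
Services balance = 707.8 - 1364.8 = -657.0
Trade balance (goods + services) = -1466.2 + (-657.0) = -2123.2
Net primary income = 388.3
Net secondary income = 17.6
Current account = -2123.2 + 388.3 + 17.6 = -1717.3

-1717.3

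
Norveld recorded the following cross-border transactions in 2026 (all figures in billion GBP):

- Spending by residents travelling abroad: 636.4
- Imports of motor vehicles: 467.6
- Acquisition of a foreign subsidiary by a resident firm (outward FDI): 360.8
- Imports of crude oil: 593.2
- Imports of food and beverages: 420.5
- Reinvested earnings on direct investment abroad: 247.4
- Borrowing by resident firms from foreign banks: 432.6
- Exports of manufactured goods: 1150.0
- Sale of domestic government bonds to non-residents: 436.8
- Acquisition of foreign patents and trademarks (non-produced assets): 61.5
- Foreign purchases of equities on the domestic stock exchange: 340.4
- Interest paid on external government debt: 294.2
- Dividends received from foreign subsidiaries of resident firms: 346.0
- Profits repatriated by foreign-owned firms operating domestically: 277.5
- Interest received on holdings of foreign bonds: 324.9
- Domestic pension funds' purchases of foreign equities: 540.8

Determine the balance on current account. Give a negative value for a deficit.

Goods: -467.6 + 1150.0 - 420.5 - 593.2 = -331.3
Services: -636.4
Primary income: 247.4 - 277.5 - 294.2 + 324.9 + 346.0 = 346.6
Current account = (-331.3) + (-636.4) + 346.6 = -621.1
(Excluded from the current account — financial account: acquisition of a foreign subsidiary by a resident firm (outward FDI) 360.8, borrowing by resident firms from foreign banks 432.6, sale of domestic government bonds to non-residents 436.8, foreign purchases of equities on the domestic stock exchange 340.4, domestic pension funds' purchases of foreign equities 540.8; capital account: acquisition of foreign patents and trademarks (non-produced assets) 61.5.)

-621.1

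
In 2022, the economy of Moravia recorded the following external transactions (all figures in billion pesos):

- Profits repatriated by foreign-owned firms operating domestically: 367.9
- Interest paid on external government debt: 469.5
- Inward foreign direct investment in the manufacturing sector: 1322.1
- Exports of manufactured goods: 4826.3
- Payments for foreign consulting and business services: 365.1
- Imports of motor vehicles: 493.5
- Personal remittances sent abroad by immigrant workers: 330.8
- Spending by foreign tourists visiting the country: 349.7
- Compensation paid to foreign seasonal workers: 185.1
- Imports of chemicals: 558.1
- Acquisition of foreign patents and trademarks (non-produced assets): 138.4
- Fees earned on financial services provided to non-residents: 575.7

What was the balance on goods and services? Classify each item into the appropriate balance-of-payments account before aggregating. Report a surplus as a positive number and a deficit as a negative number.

4335.0

Goods: -558.1 - 493.5 + 4826.3 = 3774.7
Services: -365.1 + 575.7 + 349.7 = 560.3
Trade balance = 3774.7 + 560.3 = 4335.0
(Excluded from the trade balance — primary income: profits repatriated by foreign-owned firms operating domestically 367.9, interest paid on external government debt 469.5, compensation paid to foreign seasonal workers 185.1; financial account: inward foreign direct investment in the manufacturing sector 1322.1; secondary income: personal remittances sent abroad by immigrant workers 330.8; capital account: acquisition of foreign patents and trademarks (non-produced assets) 138.4.)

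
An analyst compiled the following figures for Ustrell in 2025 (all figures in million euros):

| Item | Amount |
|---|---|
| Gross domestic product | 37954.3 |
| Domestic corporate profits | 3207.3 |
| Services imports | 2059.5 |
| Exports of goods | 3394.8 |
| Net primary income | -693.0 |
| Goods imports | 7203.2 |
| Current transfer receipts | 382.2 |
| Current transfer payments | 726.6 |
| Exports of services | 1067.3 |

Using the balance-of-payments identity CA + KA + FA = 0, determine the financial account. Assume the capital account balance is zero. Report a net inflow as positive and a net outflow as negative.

Goods balance = 3394.8 - 7203.2 = -3808.4
Services balance = 1067.3 - 2059.5 = -992.2
Trade balance (goods + services) = -3808.4 + (-992.2) = -4800.6
Net primary income = -693.0
Net secondary income = 382.2 - 726.6 = -344.4
Current account = -4800.6 + (-693.0) + (-344.4) = -5838.0
Financial account = -(-5838.0) = 5838.0

5838.0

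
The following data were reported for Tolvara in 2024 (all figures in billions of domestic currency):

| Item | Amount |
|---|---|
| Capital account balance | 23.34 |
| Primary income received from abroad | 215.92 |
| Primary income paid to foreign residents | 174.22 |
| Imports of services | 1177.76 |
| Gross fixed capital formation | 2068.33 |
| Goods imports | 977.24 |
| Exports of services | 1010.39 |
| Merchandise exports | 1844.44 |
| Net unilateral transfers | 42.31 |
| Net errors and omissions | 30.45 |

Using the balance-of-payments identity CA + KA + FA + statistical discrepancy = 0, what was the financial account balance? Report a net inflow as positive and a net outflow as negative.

Goods balance = 1844.44 - 977.24 = 867.20
Services balance = 1010.39 - 1177.76 = -167.37
Trade balance (goods + services) = 867.20 + (-167.37) = 699.83
Net primary income = 215.92 - 174.22 = 41.70
Net secondary income = 42.31
Current account = 699.83 + 41.70 + 42.31 = 783.84
Financial account = -(783.84 + 23.34 + 30.45) = -837.63

-837.63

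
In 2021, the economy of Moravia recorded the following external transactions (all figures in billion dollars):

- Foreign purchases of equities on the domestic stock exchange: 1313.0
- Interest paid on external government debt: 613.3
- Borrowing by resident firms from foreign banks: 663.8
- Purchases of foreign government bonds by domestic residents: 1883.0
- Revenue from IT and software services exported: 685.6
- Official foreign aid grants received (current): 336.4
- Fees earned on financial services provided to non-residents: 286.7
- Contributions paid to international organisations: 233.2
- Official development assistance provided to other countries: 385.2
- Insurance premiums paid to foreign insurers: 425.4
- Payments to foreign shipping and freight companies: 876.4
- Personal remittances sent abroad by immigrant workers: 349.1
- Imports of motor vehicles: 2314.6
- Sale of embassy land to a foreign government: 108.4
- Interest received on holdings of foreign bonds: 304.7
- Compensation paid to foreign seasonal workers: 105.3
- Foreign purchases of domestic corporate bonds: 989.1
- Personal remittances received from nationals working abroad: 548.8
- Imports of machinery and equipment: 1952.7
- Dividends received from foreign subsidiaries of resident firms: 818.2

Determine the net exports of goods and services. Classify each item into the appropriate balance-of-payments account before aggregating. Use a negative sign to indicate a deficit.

-4596.8

Goods: -1952.7 - 2314.6 = -4267.3
Services: -876.4 + 286.7 - 425.4 + 685.6 = -329.5
Trade balance = -4267.3 + (-329.5) = -4596.8
(Excluded from the trade balance — financial account: foreign purchases of equities on the domestic stock exchange 1313.0, borrowing by resident firms from foreign banks 663.8, purchases of foreign government bonds by domestic residents 1883.0, foreign purchases of domestic corporate bonds 989.1; primary income: interest paid on external government debt 613.3, interest received on holdings of foreign bonds 304.7, compensation paid to foreign seasonal workers 105.3, dividends received from foreign subsidiaries of resident firms 818.2; secondary income: official foreign aid grants received (current) 336.4, contributions paid to international organisations 233.2, official development assistance provided to other countries 385.2, personal remittances sent abroad by immigrant workers 349.1, personal remittances received from nationals working abroad 548.8; capital account: sale of embassy land to a foreign government 108.4.)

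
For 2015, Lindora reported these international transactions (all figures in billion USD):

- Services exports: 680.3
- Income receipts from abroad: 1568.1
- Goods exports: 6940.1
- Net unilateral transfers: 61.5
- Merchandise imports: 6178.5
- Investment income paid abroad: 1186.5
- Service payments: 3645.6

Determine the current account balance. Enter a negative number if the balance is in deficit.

-1760.6

Goods balance = 6940.1 - 6178.5 = 761.6
Services balance = 680.3 - 3645.6 = -2965.3
Trade balance (goods + services) = 761.6 + (-2965.3) = -2203.7
Net primary income = 1568.1 - 1186.5 = 381.6
Net secondary income = 61.5
Current account = -2203.7 + 381.6 + 61.5 = -1760.6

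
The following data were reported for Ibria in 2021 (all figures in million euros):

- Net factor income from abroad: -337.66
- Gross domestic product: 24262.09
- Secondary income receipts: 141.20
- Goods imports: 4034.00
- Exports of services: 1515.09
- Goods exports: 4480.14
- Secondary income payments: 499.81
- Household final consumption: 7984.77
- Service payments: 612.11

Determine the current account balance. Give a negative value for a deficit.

652.85

Goods balance = 4480.14 - 4034.00 = 446.14
Services balance = 1515.09 - 612.11 = 902.98
Trade balance (goods + services) = 446.14 + 902.98 = 1349.12
Net primary income = -337.66
Net secondary income = 141.20 - 499.81 = -358.61
Current account = 1349.12 + (-337.66) + (-358.61) = 652.85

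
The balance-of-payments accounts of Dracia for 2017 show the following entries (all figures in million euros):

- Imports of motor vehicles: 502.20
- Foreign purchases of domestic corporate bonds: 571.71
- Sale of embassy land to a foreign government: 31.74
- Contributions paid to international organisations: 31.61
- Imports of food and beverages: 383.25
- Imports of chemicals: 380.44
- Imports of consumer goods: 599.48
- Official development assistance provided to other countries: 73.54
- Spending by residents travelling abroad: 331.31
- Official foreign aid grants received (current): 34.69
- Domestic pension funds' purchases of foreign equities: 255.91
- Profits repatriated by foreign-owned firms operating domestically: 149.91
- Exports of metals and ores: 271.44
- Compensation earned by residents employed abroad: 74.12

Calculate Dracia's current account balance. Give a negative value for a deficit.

Goods: 271.44 - 599.48 - 502.20 - 380.44 - 383.25 = -1593.93
Services: -331.31
Primary income: -149.91 + 74.12 = -75.79
Secondary income: -31.61 - 73.54 + 34.69 = -70.46
Current account = (-1593.93) + (-331.31) + (-75.79) + (-70.46) = -2071.49
(Excluded from the current account — financial account: foreign purchases of domestic corporate bonds 571.71, domestic pension funds' purchases of foreign equities 255.91; capital account: sale of embassy land to a foreign government 31.74.)

-2071.49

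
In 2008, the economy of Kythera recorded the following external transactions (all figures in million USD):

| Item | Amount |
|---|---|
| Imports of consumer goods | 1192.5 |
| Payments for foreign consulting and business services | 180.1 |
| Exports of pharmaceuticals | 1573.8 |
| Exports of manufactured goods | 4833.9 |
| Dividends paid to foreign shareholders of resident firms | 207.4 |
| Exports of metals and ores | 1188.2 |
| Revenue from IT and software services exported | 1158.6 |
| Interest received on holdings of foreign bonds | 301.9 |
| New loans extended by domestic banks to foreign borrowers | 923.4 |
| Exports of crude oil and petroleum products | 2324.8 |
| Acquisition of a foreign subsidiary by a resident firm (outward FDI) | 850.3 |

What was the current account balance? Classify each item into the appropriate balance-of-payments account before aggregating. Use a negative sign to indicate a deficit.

Goods: 4833.9 + 1188.2 + 1573.8 + 2324.8 - 1192.5 = 8728.2
Services: -180.1 + 1158.6 = 978.5
Primary income: 301.9 - 207.4 = 94.5
Current account = 8728.2 + 978.5 + 94.5 = 9801.2
(Excluded from the current account — financial account: new loans extended by domestic banks to foreign borrowers 923.4, acquisition of a foreign subsidiary by a resident firm (outward FDI) 850.3.)

9801.2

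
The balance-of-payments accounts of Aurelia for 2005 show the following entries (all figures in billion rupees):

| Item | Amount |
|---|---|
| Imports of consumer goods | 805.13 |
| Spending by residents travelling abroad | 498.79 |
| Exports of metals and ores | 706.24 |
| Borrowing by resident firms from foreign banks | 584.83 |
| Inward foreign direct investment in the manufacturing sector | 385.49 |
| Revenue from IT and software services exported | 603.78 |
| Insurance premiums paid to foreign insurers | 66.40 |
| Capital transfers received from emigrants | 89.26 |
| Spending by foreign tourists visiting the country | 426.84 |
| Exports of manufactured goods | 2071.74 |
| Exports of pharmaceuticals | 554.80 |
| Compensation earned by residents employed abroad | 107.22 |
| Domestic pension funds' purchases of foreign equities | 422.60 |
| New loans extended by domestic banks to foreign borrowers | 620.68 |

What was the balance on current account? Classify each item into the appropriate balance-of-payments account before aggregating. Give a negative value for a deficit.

3100.30

Goods: 706.24 - 805.13 + 554.80 + 2071.74 = 2527.65
Services: 426.84 + 603.78 - 498.79 - 66.40 = 465.43
Primary income: 107.22
Current account = 2527.65 + 465.43 + 107.22 = 3100.30
(Excluded from the current account — financial account: borrowing by resident firms from foreign banks 584.83, inward foreign direct investment in the manufacturing sector 385.49, domestic pension funds' purchases of foreign equities 422.60, new loans extended by domestic banks to foreign borrowers 620.68; capital account: capital transfers received from emigrants 89.26.)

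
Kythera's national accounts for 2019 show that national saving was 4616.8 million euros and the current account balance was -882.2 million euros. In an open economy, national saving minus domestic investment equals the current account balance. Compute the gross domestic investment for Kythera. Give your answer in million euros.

5499.0

I = S - CA = 4616.8 - (-882.2) = 5499.0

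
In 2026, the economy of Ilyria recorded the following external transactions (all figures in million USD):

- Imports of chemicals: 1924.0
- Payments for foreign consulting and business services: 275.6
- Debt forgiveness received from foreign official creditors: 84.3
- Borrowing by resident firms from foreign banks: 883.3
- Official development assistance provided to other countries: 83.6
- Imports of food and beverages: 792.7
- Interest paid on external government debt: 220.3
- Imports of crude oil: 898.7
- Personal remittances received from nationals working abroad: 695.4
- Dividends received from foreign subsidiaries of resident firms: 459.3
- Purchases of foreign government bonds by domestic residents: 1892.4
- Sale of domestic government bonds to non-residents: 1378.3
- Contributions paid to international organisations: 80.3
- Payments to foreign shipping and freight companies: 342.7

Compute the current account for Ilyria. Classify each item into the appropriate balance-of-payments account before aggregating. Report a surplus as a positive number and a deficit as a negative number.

-3463.2

Goods: -792.7 - 1924.0 - 898.7 = -3615.4
Services: -275.6 - 342.7 = -618.3
Primary income: 459.3 - 220.3 = 239.0
Secondary income: 695.4 - 80.3 - 83.6 = 531.5
Current account = (-3615.4) + (-618.3) + 239.0 + 531.5 = -3463.2
(Excluded from the current account — capital account: debt forgiveness received from foreign official creditors 84.3; financial account: borrowing by resident firms from foreign banks 883.3, purchases of foreign government bonds by domestic residents 1892.4, sale of domestic government bonds to non-residents 1378.3.)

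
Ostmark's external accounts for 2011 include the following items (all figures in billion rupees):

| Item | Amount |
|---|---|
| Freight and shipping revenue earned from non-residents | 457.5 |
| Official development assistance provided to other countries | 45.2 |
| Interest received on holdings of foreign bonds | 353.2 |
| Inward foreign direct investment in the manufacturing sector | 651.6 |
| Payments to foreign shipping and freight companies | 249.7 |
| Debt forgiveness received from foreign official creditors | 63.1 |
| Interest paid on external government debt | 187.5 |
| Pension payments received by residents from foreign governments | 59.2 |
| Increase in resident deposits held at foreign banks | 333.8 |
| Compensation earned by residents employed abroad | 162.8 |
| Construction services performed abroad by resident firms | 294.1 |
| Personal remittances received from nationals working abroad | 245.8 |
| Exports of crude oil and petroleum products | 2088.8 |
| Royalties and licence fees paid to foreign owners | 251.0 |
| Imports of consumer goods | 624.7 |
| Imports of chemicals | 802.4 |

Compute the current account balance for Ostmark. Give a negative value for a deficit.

Goods: -624.7 + 2088.8 - 802.4 = 661.7
Services: 294.1 - 249.7 + 457.5 - 251.0 = 250.9
Primary income: 162.8 + 353.2 - 187.5 = 328.5
Secondary income: 245.8 + 59.2 - 45.2 = 259.8
Current account = 661.7 + 250.9 + 328.5 + 259.8 = 1500.9
(Excluded from the current account — financial account: inward foreign direct investment in the manufacturing sector 651.6, increase in resident deposits held at foreign banks 333.8; capital account: debt forgiveness received from foreign official creditors 63.1.)

1500.9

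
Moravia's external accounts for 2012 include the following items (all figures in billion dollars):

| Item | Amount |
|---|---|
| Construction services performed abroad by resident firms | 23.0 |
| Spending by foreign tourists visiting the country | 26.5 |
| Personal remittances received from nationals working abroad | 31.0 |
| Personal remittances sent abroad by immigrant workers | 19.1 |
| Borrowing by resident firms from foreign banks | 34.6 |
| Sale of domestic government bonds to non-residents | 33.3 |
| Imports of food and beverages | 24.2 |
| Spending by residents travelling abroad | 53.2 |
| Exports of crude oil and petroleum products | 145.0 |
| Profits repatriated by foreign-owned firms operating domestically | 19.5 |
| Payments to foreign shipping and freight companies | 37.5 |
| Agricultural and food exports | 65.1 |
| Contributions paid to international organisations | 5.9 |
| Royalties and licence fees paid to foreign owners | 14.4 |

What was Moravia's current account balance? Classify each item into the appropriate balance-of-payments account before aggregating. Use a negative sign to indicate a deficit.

116.8

Goods: -24.2 + 65.1 + 145.0 = 185.9
Services: 26.5 - 53.2 - 14.4 + 23.0 - 37.5 = -55.6
Primary income: -19.5
Secondary income: -19.1 - 5.9 + 31.0 = 6.0
Current account = 185.9 + (-55.6) + (-19.5) + 6.0 = 116.8
(Excluded from the current account — financial account: borrowing by resident firms from foreign banks 34.6, sale of domestic government bonds to non-residents 33.3.)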